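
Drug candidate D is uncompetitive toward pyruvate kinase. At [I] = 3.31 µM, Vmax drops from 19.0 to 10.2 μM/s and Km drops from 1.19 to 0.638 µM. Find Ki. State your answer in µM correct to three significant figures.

Uncompetitive: Vmax,app = Vmax/α (and Km,app = Km/α) with α = 1 + [I]/Ki.
α = Vmax/Vmax,app = 19.0/10.2 = 1.863.
Ki = [I]/(α − 1) = 3.31/0.8627 = 3.84 µM.

3.84 µM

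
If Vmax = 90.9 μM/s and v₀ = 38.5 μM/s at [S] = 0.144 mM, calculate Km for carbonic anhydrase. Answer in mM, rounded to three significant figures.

From v = Vmax[S]/(Km+[S]), Km = [S](Vmax − v)/v.
Km = 0.144 × (90.9 − 38.5) / 38.5 = 7.546/38.5 = 0.196 mM.

0.196 mM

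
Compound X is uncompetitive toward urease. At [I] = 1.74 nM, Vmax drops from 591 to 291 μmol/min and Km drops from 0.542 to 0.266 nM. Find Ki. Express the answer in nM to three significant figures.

Uncompetitive: Vmax,app = Vmax/α (and Km,app = Km/α) with α = 1 + [I]/Ki.
α = Vmax/Vmax,app = 591/291 = 2.031.
Since α = 1 + [I]/Ki, [I]/Ki = 2.031 − 1 = 1.031 and Ki = 1.74/1.031 = 1.69 nM.

1.69 nM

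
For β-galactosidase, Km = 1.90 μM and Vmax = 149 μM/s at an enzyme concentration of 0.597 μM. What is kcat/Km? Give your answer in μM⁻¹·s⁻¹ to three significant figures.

kcat = Vmax/[E]total = 149/0.597 = 250 s⁻¹.
kcat/Km = 250/1.90 = 131 μM⁻¹·s⁻¹.

131 μM⁻¹·s⁻¹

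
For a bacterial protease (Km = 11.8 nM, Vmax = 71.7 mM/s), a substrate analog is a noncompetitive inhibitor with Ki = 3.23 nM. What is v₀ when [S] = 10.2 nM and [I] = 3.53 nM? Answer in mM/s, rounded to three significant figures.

15.9 mM/s

With α = 1 + [I]/Ki = 1 + 3.53/3.23 = 2.093, the noncompetitive rate law is v = (Vmax/α)·[S] / (Km + [S]).
v = (71.7/2.093)×10.2 / (11.8 + 10.2) = 349.4/22.00 = 15.9 mM/s.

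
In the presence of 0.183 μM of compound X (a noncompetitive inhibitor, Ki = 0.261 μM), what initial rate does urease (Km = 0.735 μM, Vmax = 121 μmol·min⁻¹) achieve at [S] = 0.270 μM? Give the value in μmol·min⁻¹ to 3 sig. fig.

19.1 μmol·min⁻¹

α = 1 + [I]/Ki = 1 + 0.183/0.261 = 1.701.
For a noncompetitive inhibitor, Vmax is reduced to Vmax/α while Km is unchanged: Km,app = 0.735 μM, Vmax,app = 71.1 μmol·min⁻¹.
v = Vmax,app·[S]/(Km,app + [S]) = 71.1 × 0.270/(0.735 + 0.270) = 19.1 μmol·min⁻¹.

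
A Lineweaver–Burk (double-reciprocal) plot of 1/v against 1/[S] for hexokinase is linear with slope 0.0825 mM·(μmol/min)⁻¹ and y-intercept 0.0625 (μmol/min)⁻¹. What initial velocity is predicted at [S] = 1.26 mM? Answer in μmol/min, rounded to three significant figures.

7.81 μmol/min

The y-intercept is 1/Vmax, so Vmax = 1/0.0625 = 16.0 μmol/min.
The slope is Km/Vmax, so Km = 0.0825 × 16.0 = 1.32 mM.
Then v = 16.0 × 1.26/(1.32 + 1.26) = 7.81 μmol/min.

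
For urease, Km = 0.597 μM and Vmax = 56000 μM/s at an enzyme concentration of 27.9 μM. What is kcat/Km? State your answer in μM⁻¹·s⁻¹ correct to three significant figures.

3360 μM⁻¹·s⁻¹

kcat = Vmax/[E]total = 56000/27.9 = 2010 s⁻¹.
kcat/Km = 2010/0.597 = 3360 μM⁻¹·s⁻¹.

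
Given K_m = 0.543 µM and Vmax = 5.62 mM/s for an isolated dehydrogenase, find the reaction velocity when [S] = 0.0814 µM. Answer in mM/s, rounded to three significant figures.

0.733 mM/s

v = Vmax·[S]/(Km + [S]) = 5.62 × 0.0814 / (0.543 + 0.0814)
  = 0.4575 / 0.6244 = 0.733 mM/s.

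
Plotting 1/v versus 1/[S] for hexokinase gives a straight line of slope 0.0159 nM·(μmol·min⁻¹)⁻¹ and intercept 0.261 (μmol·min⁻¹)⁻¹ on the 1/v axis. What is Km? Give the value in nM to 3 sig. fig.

y-intercept = 1/Vmax ⇒ Vmax = 3.83 μmol·min⁻¹; slope = Km/Vmax ⇒ Km = slope × Vmax.
Km = 0.0159 × 3.83 = 0.0609 nM.

0.0609 nM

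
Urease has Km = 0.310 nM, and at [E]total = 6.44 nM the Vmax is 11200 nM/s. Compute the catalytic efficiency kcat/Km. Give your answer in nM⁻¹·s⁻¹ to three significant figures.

kcat = Vmax/[E]total = 11200/6.44 = 1740 s⁻¹.
kcat/Km = 1740/0.310 = 5610 nM⁻¹·s⁻¹.

5610 nM⁻¹·s⁻¹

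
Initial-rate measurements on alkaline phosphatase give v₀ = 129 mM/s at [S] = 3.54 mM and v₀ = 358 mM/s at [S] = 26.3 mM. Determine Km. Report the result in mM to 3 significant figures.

In reciprocal form, 1/v = (Km/Vmax)·(1/[S]) + 1/Vmax. The two points give (1/[S], 1/v) = (0.2825, 0.007752) and (0.03802, 0.002793).
Slope = (0.007752 − 0.002793)/(0.2825 − 0.03802) = 0.02028; intercept = 0.007752 − 0.02028×0.2825 = 0.002022.
Vmax = 1/intercept = 495 mM/s; Km = slope × Vmax = 0.02028 × 495 = 10.0 mM.

10.0 mM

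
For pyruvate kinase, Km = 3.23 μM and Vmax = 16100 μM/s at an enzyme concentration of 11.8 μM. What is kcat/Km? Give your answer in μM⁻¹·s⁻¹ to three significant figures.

kcat = Vmax/[E]total = 16100/11.8 = 1360 s⁻¹.
kcat/Km = 1360/3.23 = 422 μM⁻¹·s⁻¹.

422 μM⁻¹·s⁻¹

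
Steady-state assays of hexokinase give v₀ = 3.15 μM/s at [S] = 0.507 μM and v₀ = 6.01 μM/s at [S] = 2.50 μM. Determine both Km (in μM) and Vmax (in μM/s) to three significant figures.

Km = 0.751 μM; Vmax = 7.82 μM/s

In reciprocal form, 1/v = (Km/Vmax)·(1/[S]) + 1/Vmax. The two points give (1/[S], 1/v) = (1.972, 0.3175) and (0.4000, 0.1664).
Slope = (0.3175 − 0.1664)/(1.972 − 0.4000) = 0.09608; intercept = 0.3175 − 0.09608×1.972 = 0.1280.
Vmax = 1/intercept = 7.82 μM/s; Km = slope × Vmax = 0.09608 × 7.82 = 0.751 μM.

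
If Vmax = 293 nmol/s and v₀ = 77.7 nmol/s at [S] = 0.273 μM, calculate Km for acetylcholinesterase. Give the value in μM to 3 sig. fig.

v/Vmax = 77.7/293 = 0.2652 = [S]/(Km+[S]).
So Km + [S] = [S]/0.2652 = 1.029 μM, giving Km = 1.029 − 0.273 = 0.756 μM.

0.756 μM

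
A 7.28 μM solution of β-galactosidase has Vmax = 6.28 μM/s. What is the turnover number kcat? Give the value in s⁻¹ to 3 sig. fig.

0.863 s⁻¹

kcat = Vmax/[E]total = 6.28 μM/s / 7.28 μM = 0.863 s⁻¹.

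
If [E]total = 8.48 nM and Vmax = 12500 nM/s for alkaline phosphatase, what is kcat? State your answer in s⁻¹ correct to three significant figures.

1470 s⁻¹

kcat = Vmax/[E]total = 12500 nM/s / 8.48 nM = 1470 s⁻¹.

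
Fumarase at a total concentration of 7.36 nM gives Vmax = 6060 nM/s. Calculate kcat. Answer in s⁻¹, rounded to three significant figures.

823 s⁻¹

kcat = Vmax/[E]total = 6060 nM/s / 7.36 nM = 823 s⁻¹.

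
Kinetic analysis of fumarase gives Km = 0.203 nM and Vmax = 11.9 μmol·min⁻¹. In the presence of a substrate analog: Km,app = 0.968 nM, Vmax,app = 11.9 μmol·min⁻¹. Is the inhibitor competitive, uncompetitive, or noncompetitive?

competitive

Km increases (0.203 → 0.968 nM) while Vmax is unchanged — the hallmark of competitive inhibition.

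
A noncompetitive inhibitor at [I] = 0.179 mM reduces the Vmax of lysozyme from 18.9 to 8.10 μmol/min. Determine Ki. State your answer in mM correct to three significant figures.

Noncompetitive: Vmax,app = Vmax/α with α = 1 + [I]/Ki.
α = Vmax/Vmax,app = 18.9/8.10 = 2.333.
Since α = 1 + [I]/Ki, [I]/Ki = 2.333 − 1 = 1.333 and Ki = 0.179/1.333 = 0.134 mM.

0.134 mM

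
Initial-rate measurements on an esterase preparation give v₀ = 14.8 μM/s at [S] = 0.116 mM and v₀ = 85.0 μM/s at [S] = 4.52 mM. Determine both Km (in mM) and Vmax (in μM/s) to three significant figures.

In reciprocal form, 1/v = (Km/Vmax)·(1/[S]) + 1/Vmax. The two points give (1/[S], 1/v) = (8.621, 0.06757) and (0.2212, 0.01176).
Slope = (0.06757 − 0.01176)/(8.621 − 0.2212) = 0.006644; intercept = 0.06757 − 0.006644×8.621 = 0.01029.
Vmax = 1/intercept = 97.1 μM/s; Km = slope × Vmax = 0.006644 × 97.1 = 0.645 mM.

Km = 0.645 mM; Vmax = 97.1 μM/s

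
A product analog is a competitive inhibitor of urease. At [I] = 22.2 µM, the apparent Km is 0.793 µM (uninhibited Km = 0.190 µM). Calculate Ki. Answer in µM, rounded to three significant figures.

Competitive: Km,app = α·Km with α = 1 + [I]/Ki.
α = Km,app/Km = 0.793/0.190 = 4.174.
Ki = [I]/(α − 1) = 22.2/3.174 = 7.00 µM.

7.00 µM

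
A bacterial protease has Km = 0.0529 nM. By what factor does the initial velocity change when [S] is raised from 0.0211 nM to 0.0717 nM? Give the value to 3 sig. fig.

Since Vmax cancels, v₂/v₁ = [S]₂(Km+[S]₁) / [S]₁(Km+[S]₂).
= 0.0717×(0.0529+0.0211) / (0.0211×(0.0529+0.0717)) = 0.005306/0.002629 = 2.02.

2.02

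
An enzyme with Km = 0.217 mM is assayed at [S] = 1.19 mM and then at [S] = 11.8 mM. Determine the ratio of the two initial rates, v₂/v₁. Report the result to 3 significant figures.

The fractional saturations are [S]/(Km+[S]) = 1.19/1.407 = 0.8458 and 11.8/12.02 = 0.9819.
v₂/v₁ is just their ratio: 0.9819/0.8458 = 1.16.

1.16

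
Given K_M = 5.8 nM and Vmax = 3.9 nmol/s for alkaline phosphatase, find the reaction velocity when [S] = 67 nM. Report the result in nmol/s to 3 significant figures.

v = Vmax·[S]/(Km + [S]) = 3.9 × 67 / (5.8 + 67)
  = 261.3 / 72.80 = 3.59 nmol/s.

3.59 nmol/s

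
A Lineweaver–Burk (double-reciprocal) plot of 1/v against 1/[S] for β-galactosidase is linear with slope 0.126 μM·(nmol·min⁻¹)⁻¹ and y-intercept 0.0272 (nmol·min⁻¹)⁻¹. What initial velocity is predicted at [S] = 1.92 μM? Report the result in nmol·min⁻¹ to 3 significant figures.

The y-intercept is 1/Vmax, so Vmax = 1/0.0272 = 36.8 nmol·min⁻¹.
The slope is Km/Vmax, so Km = 0.126 × 36.8 = 4.63 μM.
Then v = 36.8 × 1.92/(4.63 + 1.92) = 10.8 nmol·min⁻¹.

10.8 nmol·min⁻¹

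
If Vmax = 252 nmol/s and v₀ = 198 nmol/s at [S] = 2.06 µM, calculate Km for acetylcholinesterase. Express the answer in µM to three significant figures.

v/Vmax = 198/252 = 0.7857 = [S]/(Km+[S]).
So Km + [S] = [S]/0.7857 = 2.622 µM, giving Km = 2.622 − 2.06 = 0.562 µM.

0.562 µM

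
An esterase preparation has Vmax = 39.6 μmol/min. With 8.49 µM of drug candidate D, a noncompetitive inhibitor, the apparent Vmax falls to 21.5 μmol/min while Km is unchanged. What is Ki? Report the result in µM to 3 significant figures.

Noncompetitive: Vmax,app = Vmax/α with α = 1 + [I]/Ki.
α = Vmax/Vmax,app = 39.6/21.5 = 1.842.
Ki = [I]/(α − 1) = 8.49/0.8419 = 10.1 µM.

10.1 µM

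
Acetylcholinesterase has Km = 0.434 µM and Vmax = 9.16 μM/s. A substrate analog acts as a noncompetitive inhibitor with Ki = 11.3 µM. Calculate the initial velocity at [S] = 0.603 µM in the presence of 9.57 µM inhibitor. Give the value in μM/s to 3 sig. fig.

α = 1 + [I]/Ki = 1 + 9.57/11.3 = 1.847.
For a noncompetitive inhibitor, Vmax is reduced to Vmax/α while Km is unchanged: Km,app = 0.434 µM, Vmax,app = 4.96 μM/s.
v = Vmax,app·[S]/(Km,app + [S]) = 4.96 × 0.603/(0.434 + 0.603) = 2.88 μM/s.

2.88 μM/s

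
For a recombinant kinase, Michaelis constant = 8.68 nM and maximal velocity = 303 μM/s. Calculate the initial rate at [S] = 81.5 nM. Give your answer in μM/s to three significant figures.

274 μM/s

v = Vmax·[S]/(Km + [S]) = 303 × 81.5 / (8.68 + 81.5)
  = 24690 / 90.18 = 274 μM/s.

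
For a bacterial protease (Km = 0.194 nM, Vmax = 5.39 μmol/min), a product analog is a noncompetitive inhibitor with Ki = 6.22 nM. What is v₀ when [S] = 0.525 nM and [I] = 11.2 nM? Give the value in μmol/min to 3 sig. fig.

α = 1 + [I]/Ki = 1 + 11.2/6.22 = 2.801.
For a noncompetitive inhibitor, Vmax is reduced to Vmax/α while Km is unchanged: Km,app = 0.194 nM, Vmax,app = 1.92 μmol/min.
v = Vmax,app·[S]/(Km,app + [S]) = 1.92 × 0.525/(0.194 + 0.525) = 1.41 μmol/min.

1.41 μmol/min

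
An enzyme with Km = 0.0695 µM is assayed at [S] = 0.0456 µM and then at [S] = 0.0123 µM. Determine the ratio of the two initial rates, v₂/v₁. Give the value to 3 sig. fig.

0.380

The fractional saturations are [S]/(Km+[S]) = 0.0456/0.1151 = 0.3962 and 0.0123/0.08180 = 0.1504.
v₂/v₁ is just their ratio: 0.1504/0.3962 = 0.380.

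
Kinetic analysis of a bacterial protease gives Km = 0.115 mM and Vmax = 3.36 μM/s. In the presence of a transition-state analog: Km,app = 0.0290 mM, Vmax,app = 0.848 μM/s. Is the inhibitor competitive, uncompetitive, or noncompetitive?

uncompetitive

Both Km and Vmax decrease by the same factor (~3.96-fold) — characteristic of uncompetitive inhibition.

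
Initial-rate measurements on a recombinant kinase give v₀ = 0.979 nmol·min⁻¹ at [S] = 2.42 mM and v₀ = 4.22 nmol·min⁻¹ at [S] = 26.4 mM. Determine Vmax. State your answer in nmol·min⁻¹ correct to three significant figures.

6.34 nmol·min⁻¹

In reciprocal form, 1/v = (Km/Vmax)·(1/[S]) + 1/Vmax. The two points give (1/[S], 1/v) = (0.4132, 1.021) and (0.03788, 0.2370).
Slope = (1.021 − 0.2370)/(0.4132 − 0.03788) = 2.090; intercept = 1.021 − 2.090×0.4132 = 0.1578.
Vmax = 1/intercept = 6.34 nmol·min⁻¹; Km = slope × Vmax = 2.090 × 6.34 = 13.2 mM.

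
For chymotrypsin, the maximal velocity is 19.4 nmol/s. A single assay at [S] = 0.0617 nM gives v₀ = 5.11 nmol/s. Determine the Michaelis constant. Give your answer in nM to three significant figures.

v/Vmax = 5.11/19.4 = 0.2634 = [S]/(Km+[S]).
So Km + [S] = [S]/0.2634 = 0.2342 nM, giving Km = 0.2342 − 0.0617 = 0.173 nM.

0.173 nM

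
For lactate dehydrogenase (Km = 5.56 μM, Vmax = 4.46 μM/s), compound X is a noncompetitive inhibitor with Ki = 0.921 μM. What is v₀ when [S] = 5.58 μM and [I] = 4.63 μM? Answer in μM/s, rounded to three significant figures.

0.371 μM/s

α = 1 + [I]/Ki = 1 + 4.63/0.921 = 6.027.
For a noncompetitive inhibitor, Vmax is reduced to Vmax/α while Km is unchanged: Km,app = 5.56 μM, Vmax,app = 0.740 μM/s.
v = Vmax,app·[S]/(Km,app + [S]) = 0.740 × 5.58/(5.56 + 5.58) = 0.371 μM/s.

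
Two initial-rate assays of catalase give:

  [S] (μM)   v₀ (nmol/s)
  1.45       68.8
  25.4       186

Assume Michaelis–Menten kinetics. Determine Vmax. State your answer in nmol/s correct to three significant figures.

207 nmol/s

From v = Vmax[S]/(Km+[S]), each point gives Vmax = v(Km+[S])/[S].
Equating: 68.8(Km+1.45)/1.45 = 186(Km+25.4)/25.4.
47.45·Km + 68.8 = 7.323·Km + 186, so (47.45 − 7.323)·Km = 186 − 68.8.
Km = 117.2/40.13 = 2.92 μM; then Vmax = 68.8(2.92+1.45)/1.45 = 207 nmol/s.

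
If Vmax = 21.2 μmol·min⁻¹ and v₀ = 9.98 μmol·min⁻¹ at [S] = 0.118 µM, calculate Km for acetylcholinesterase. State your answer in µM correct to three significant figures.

0.133 µM

v/Vmax = 9.98/21.2 = 0.4708 = [S]/(Km+[S]).
So Km + [S] = [S]/0.4708 = 0.2507 µM, giving Km = 0.2507 − 0.118 = 0.133 µM.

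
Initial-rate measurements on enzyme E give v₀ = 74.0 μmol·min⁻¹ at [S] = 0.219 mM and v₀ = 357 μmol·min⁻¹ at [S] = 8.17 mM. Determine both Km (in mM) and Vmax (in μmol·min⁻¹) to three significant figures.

Km = 0.962 mM; Vmax = 399 μmol·min⁻¹

From v = Vmax[S]/(Km+[S]), each point gives Vmax = v(Km+[S])/[S].
Equating: 74.0(Km+0.219)/0.219 = 357(Km+8.17)/8.17.
337.9·Km + 74.0 = 43.70·Km + 357, so (337.9 − 43.70)·Km = 357 − 74.0.
Km = 283.0/294.2 = 0.962 mM; then Vmax = 74.0(0.962+0.219)/0.219 = 399 μmol·min⁻¹.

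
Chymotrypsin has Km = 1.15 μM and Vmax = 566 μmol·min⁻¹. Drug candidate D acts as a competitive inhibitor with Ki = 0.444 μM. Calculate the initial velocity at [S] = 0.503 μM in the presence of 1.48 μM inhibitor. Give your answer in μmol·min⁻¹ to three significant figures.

51.9 μmol·min⁻¹

With α = 1 + [I]/Ki = 1 + 1.48/0.444 = 4.333, the competitive rate law is v = Vmax[S] / (αKm + [S]).
v = 566×0.503 / (4.333×1.15 + 0.503) = 284.7/5.486 = 51.9 μmol·min⁻¹.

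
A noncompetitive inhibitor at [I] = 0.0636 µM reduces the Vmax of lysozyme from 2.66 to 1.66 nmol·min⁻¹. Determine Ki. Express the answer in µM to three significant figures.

Noncompetitive: Vmax,app = Vmax/α with α = 1 + [I]/Ki.
α = Vmax/Vmax,app = 2.66/1.66 = 1.602.
Since α = 1 + [I]/Ki, [I]/Ki = 1.602 − 1 = 0.6024 and Ki = 0.0636/0.6024 = 0.106 µM.

0.106 µM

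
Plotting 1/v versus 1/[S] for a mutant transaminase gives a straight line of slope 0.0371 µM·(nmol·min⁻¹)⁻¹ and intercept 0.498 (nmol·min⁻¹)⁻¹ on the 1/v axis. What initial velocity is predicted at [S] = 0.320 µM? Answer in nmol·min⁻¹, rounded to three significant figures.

1.63 nmol·min⁻¹

The y-intercept is 1/Vmax, so Vmax = 1/0.498 = 2.01 nmol·min⁻¹.
The slope is Km/Vmax, so Km = 0.0371 × 2.01 = 0.0745 µM.
Then v = 2.01 × 0.320/(0.0745 + 0.320) = 1.63 nmol·min⁻¹.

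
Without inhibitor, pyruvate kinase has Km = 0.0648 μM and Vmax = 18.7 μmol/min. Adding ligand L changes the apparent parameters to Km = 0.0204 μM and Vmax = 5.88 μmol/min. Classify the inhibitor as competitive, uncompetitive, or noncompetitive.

uncompetitive

Both Km and Vmax decrease by the same factor (~3.18-fold) — characteristic of uncompetitive inhibition.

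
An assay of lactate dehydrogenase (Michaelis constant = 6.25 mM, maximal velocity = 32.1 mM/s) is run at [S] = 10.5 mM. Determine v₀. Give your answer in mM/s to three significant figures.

20.1 mM/s

v = Vmax·[S]/(Km + [S]) = 32.1 × 10.5 / (6.25 + 10.5)
  = 337.0 / 16.75 = 20.1 mM/s.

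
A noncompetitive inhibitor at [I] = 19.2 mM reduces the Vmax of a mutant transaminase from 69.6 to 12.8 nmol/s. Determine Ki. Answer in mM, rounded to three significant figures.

Noncompetitive: Vmax,app = Vmax/α with α = 1 + [I]/Ki.
α = Vmax/Vmax,app = 69.6/12.8 = 5.437.
Ki = [I]/(α − 1) = 19.2/4.437 = 4.33 mM.

4.33 mM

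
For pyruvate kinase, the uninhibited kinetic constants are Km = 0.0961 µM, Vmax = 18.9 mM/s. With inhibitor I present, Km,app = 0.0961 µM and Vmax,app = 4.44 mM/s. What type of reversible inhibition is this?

Vmax decreases (18.9 → 4.44 mM/s) while Km is unchanged — pure noncompetitive inhibition.

noncompetitive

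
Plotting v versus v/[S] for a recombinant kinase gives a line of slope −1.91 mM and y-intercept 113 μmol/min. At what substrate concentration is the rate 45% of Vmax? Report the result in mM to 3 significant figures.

1.56 mM

The Eadie–Hofstee slope gives Km = 1.91 mM (slope = −Km).
v/Vmax = [S]/(Km+[S]) = 0.45 ⇒ [S] = Km·0.45/(1−0.45) = 1.91 × 0.8182 = 1.56 mM.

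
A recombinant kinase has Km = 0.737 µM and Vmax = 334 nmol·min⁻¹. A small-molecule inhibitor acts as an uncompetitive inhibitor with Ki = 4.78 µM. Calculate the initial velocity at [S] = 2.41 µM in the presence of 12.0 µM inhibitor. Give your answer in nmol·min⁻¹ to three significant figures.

With α = 1 + [I]/Ki = 1 + 12.0/4.78 = 3.510, the uncompetitive rate law is v = (Vmax/α)·[S] / (Km/α + [S]).
v = (334/3.510)×2.41 / (0.737/3.510 + 2.41) = 229.3/2.620 = 87.5 nmol·min⁻¹.

87.5 nmol·min⁻¹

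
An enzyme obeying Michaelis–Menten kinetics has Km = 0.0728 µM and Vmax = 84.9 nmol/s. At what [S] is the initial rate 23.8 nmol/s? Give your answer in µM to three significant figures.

Rearranging v = Vmax[S]/(Km+[S]) gives [S] = Km·v/(Vmax − v).
[S] = 0.0728 × 23.8 / (84.9 − 23.8) = 1.733/61.10 = 0.0284 µM.

0.0284 µM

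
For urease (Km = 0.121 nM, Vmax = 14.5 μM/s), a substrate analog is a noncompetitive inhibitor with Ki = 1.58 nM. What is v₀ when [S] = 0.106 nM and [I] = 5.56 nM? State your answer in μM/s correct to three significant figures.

α = 1 + [I]/Ki = 1 + 5.56/1.58 = 4.519.
For a noncompetitive inhibitor, Vmax is reduced to Vmax/α while Km is unchanged: Km,app = 0.121 nM, Vmax,app = 3.21 μM/s.
v = Vmax,app·[S]/(Km,app + [S]) = 3.21 × 0.106/(0.121 + 0.106) = 1.50 μM/s.

1.50 μM/s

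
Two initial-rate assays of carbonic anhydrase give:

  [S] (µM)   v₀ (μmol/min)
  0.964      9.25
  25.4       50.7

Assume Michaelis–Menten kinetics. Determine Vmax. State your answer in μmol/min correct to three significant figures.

From v = Vmax[S]/(Km+[S]), each point gives Vmax = v(Km+[S])/[S].
Equating: 9.25(Km+0.964)/0.964 = 50.7(Km+25.4)/25.4.
9.595·Km + 9.25 = 1.996·Km + 50.7, so (9.595 − 1.996)·Km = 50.7 − 9.25.
Km = 41.45/7.599 = 5.45 µM; then Vmax = 9.25(5.45+0.964)/0.964 = 61.6 μmol/min.

61.6 μmol/min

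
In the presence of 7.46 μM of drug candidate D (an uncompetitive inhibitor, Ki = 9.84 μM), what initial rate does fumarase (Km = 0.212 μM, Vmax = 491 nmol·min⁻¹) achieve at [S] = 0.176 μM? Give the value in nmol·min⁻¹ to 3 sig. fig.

α = 1 + [I]/Ki = 1 + 7.46/9.84 = 1.758.
For an uncompetitive inhibitor, both parameters are divided by α, giving Vmax/α and Km/α: Km,app = 0.121 μM, Vmax,app = 279 nmol·min⁻¹.
v = Vmax,app·[S]/(Km,app + [S]) = 279 × 0.176/(0.121 + 0.176) = 166 nmol·min⁻¹.

166 nmol·min⁻¹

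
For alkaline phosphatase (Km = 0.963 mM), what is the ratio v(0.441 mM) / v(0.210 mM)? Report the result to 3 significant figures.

1.75

The fractional saturations are [S]/(Km+[S]) = 0.210/1.173 = 0.1790 and 0.441/1.404 = 0.3141.
v₂/v₁ is just their ratio: 0.3141/0.1790 = 1.75.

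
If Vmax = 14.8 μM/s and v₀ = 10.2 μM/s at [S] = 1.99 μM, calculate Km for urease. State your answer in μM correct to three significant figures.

v/Vmax = 10.2/14.8 = 0.6892 = [S]/(Km+[S]).
So Km + [S] = [S]/0.6892 = 2.887 μM, giving Km = 2.887 − 1.99 = 0.897 μM.

0.897 μM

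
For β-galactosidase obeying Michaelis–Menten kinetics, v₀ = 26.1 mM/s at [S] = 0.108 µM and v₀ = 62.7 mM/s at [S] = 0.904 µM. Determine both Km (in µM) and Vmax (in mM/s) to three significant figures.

Km = 0.212 µM; Vmax = 77.4 mM/s

In reciprocal form, 1/v = (Km/Vmax)·(1/[S]) + 1/Vmax. The two points give (1/[S], 1/v) = (9.259, 0.03831) and (1.106, 0.01595).
Slope = (0.03831 − 0.01595)/(9.259 − 1.106) = 0.002743; intercept = 0.03831 − 0.002743×9.259 = 0.01291.
Vmax = 1/intercept = 77.4 mM/s; Km = slope × Vmax = 0.002743 × 77.4 = 0.212 µM.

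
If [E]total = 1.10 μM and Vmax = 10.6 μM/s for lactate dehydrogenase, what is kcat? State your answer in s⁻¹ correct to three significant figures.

9.64 s⁻¹

kcat = Vmax/[E]total = 10.6 μM/s / 1.10 μM = 9.64 s⁻¹.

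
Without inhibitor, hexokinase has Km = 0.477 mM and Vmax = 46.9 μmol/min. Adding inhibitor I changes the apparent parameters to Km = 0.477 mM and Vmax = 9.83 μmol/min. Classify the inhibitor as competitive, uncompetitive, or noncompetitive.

noncompetitive

Vmax decreases (46.9 → 9.83 μmol/min) while Km is unchanged — pure noncompetitive inhibition.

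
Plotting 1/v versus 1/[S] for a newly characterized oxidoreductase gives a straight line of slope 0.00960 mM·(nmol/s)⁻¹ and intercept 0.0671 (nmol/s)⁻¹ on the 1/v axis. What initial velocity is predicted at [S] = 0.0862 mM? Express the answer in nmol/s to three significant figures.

5.60 nmol/s

The y-intercept is 1/Vmax, so Vmax = 1/0.0671 = 14.9 nmol/s.
The slope is Km/Vmax, so Km = 0.00960 × 14.9 = 0.143 mM.
Then v = 14.9 × 0.0862/(0.143 + 0.0862) = 5.60 nmol/s.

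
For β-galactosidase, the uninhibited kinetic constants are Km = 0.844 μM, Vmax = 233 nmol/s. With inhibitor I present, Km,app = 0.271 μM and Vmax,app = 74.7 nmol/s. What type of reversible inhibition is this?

Both Km and Vmax decrease by the same factor (~3.12-fold) — characteristic of uncompetitive inhibition.

uncompetitive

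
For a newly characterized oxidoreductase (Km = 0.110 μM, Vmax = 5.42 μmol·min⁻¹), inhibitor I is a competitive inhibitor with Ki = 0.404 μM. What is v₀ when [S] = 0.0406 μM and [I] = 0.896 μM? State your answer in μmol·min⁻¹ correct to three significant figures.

α = 1 + [I]/Ki = 1 + 0.896/0.404 = 3.218.
For a competitive inhibitor, Vmax is unchanged and the apparent Km becomes α·Km: Km,app = 0.354 μM, Vmax,app = 5.42 μmol·min⁻¹.
v = Vmax,app·[S]/(Km,app + [S]) = 5.42 × 0.0406/(0.354 + 0.0406) = 0.558 μmol·min⁻¹.

0.558 μmol·min⁻¹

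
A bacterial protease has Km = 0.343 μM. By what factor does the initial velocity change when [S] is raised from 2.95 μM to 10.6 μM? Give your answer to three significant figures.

Since Vmax cancels, v₂/v₁ = [S]₂(Km+[S]₁) / [S]₁(Km+[S]₂).
= 10.6×(0.343+2.95) / (2.95×(0.343+10.6)) = 34.91/32.28 = 1.08.

1.08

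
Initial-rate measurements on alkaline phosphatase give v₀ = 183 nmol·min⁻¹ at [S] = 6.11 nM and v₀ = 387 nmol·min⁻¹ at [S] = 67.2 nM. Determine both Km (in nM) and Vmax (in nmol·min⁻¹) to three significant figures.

From v = Vmax[S]/(Km+[S]), each point gives Vmax = v(Km+[S])/[S].
Equating: 183(Km+6.11)/6.11 = 387(Km+67.2)/67.2.
29.95·Km + 183 = 5.759·Km + 387, so (29.95 − 5.759)·Km = 387 − 183.
Km = 204.0/24.19 = 8.43 nM; then Vmax = 183(8.43+6.11)/6.11 = 436 nmol·min⁻¹.

Km = 8.43 nM; Vmax = 436 nmol·min⁻¹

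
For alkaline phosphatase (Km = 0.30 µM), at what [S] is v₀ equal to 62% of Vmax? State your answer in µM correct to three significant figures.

v/Vmax = [S]/(Km+[S]) = 0.62, so [S] = Km·0.62/(1 − 0.62) = 0.30 × 1.632.
[S] = 0.489 µM.

0.489 µM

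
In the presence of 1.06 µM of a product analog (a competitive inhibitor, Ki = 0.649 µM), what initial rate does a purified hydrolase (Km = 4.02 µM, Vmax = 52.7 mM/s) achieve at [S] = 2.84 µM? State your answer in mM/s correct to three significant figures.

With α = 1 + [I]/Ki = 1 + 1.06/0.649 = 2.633, the competitive rate law is v = Vmax[S] / (αKm + [S]).
v = 52.7×2.84 / (2.633×4.02 + 2.84) = 149.7/13.43 = 11.1 mM/s.

11.1 mM/s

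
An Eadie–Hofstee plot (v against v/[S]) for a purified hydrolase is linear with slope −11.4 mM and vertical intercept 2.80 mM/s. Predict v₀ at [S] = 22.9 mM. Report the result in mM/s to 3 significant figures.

1.87 mM/s

In the Eadie–Hofstee form v = Vmax − Km·(v/[S]), the slope is −Km and the intercept is Vmax, so Km = 11.4 mM and Vmax = 2.80 mM/s.
v = 2.80 × 22.9/(11.4 + 22.9) = 1.87 mM/s.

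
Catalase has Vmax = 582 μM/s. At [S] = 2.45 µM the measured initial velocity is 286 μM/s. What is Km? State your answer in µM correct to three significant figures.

2.54 µM

v/Vmax = 286/582 = 0.4914 = [S]/(Km+[S]).
So Km + [S] = [S]/0.4914 = 4.986 µM, giving Km = 4.986 − 2.45 = 2.54 µM.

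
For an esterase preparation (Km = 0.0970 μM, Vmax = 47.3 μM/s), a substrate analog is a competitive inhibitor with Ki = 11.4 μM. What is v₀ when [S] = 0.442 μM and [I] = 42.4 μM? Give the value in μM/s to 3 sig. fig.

With α = 1 + [I]/Ki = 1 + 42.4/11.4 = 4.719, the competitive rate law is v = Vmax[S] / (αKm + [S]).
v = 47.3×0.442 / (4.719×0.0970 + 0.442) = 20.91/0.8998 = 23.2 μM/s.

23.2 μM/s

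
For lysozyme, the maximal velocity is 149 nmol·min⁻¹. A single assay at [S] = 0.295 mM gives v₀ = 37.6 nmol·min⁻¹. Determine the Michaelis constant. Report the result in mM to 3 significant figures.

v/Vmax = 37.6/149 = 0.2523 = [S]/(Km+[S]).
So Km + [S] = [S]/0.2523 = 1.169 mM, giving Km = 1.169 − 0.295 = 0.874 mM.

0.874 mM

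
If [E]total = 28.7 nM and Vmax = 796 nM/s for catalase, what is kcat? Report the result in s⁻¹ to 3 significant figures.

kcat = Vmax/[E]total = 796 nM/s / 28.7 nM = 27.7 s⁻¹.

27.7 s⁻¹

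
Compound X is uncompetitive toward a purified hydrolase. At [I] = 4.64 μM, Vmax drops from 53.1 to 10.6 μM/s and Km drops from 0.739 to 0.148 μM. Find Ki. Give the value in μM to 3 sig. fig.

Uncompetitive: Vmax,app = Vmax/α (and Km,app = Km/α) with α = 1 + [I]/Ki.
α = Vmax/Vmax,app = 53.1/10.6 = 5.009.
Ki = [I]/(α − 1) = 4.64/4.009 = 1.16 μM.

1.16 μM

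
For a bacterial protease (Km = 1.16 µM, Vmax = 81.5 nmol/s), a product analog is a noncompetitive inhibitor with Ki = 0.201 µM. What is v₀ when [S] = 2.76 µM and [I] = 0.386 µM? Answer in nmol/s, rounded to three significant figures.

With α = 1 + [I]/Ki = 1 + 0.386/0.201 = 2.920, the noncompetitive rate law is v = (Vmax/α)·[S] / (Km + [S]).
v = (81.5/2.920)×2.76 / (1.16 + 2.76) = 77.02/3.920 = 19.6 nmol/s.

19.6 nmol/s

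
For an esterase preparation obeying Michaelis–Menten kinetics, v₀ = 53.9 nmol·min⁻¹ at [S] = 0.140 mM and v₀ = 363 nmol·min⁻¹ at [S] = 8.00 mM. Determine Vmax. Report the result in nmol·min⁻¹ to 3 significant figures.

404 nmol·min⁻¹

In reciprocal form, 1/v = (Km/Vmax)·(1/[S]) + 1/Vmax. The two points give (1/[S], 1/v) = (7.143, 0.01855) and (0.1250, 0.002755).
Slope = (0.01855 − 0.002755)/(7.143 − 0.1250) = 0.002251; intercept = 0.01855 − 0.002251×7.143 = 0.002473.
Vmax = 1/intercept = 404 nmol·min⁻¹; Km = slope × Vmax = 0.002251 × 404 = 0.910 mM.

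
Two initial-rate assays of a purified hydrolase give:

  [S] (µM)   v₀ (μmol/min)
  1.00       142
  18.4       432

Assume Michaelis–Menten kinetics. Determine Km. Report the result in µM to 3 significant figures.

2.45 µM

From v = Vmax[S]/(Km+[S]), each point gives Vmax = v(Km+[S])/[S].
Equating: 142(Km+1.00)/1.00 = 432(Km+18.4)/18.4.
142.0·Km + 142 = 23.48·Km + 432, so (142.0 − 23.48)·Km = 432 − 142.
Km = 290.0/118.5 = 2.45 µM; then Vmax = 142(2.45+1.00)/1.00 = 489 μmol/min.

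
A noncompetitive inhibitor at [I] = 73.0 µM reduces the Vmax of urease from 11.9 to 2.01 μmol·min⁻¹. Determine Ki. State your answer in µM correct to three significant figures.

14.8 µM

Noncompetitive: Vmax,app = Vmax/α with α = 1 + [I]/Ki.
α = Vmax/Vmax,app = 11.9/2.01 = 5.920.
Ki = [I]/(α − 1) = 73.0/4.920 = 14.8 µM.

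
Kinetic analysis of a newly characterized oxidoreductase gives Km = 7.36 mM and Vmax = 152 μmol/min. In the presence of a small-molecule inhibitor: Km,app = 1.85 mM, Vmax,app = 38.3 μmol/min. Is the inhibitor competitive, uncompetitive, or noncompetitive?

uncompetitive

Both Km and Vmax decrease by the same factor (~3.97-fold) — characteristic of uncompetitive inhibition.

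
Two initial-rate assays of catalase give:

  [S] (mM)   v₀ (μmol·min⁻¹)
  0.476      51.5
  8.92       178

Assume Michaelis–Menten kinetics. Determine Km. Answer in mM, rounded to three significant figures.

1.43 mM

In reciprocal form, 1/v = (Km/Vmax)·(1/[S]) + 1/Vmax. The two points give (1/[S], 1/v) = (2.101, 0.01942) and (0.1121, 0.005618).
Slope = (0.01942 − 0.005618)/(2.101 − 0.1121) = 0.006939; intercept = 0.01942 − 0.006939×2.101 = 0.004840.
Vmax = 1/intercept = 207 μmol·min⁻¹; Km = slope × Vmax = 0.006939 × 207 = 1.43 mM.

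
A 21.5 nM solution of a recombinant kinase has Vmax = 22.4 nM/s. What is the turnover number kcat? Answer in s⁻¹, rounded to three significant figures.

kcat = Vmax/[E]total = 22.4 nM/s / 21.5 nM = 1.04 s⁻¹.

1.04 s⁻¹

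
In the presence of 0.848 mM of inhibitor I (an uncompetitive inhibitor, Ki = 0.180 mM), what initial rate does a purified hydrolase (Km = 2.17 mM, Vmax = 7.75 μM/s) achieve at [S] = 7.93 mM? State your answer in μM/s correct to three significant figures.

With α = 1 + [I]/Ki = 1 + 0.848/0.180 = 5.711, the uncompetitive rate law is v = (Vmax/α)·[S] / (Km/α + [S]).
v = (7.75/5.711)×7.93 / (2.17/5.711 + 7.93) = 10.76/8.310 = 1.29 μM/s.

1.29 μM/s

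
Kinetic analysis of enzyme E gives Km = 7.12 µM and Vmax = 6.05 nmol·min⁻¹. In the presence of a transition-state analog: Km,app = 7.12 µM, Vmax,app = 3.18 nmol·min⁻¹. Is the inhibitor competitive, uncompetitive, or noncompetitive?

Vmax decreases (6.05 → 3.18 nmol·min⁻¹) while Km is unchanged — pure noncompetitive inhibition.

noncompetitive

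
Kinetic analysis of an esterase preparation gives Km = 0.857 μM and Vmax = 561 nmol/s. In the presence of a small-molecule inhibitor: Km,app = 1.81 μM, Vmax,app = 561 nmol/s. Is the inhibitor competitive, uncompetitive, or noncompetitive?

Km increases (0.857 → 1.81 μM) while Vmax is unchanged — the hallmark of competitive inhibition.

competitive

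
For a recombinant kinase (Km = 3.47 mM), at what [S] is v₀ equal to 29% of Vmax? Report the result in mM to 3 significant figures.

v/Vmax = [S]/(Km+[S]) = 0.29, so [S] = Km·0.29/(1 − 0.29) = 3.47 × 0.4085.
[S] = 1.42 mM.

1.42 mM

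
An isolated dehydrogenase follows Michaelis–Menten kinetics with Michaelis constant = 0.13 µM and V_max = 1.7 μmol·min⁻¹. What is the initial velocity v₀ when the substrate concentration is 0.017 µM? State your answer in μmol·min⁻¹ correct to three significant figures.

[S]/(Km+[S]) = 0.017/0.1470 = 0.1156, the fractional saturation.
v = 0.1156 × Vmax = 0.1156 × 1.7 = 0.197 μmol·min⁻¹.

0.197 μmol·min⁻¹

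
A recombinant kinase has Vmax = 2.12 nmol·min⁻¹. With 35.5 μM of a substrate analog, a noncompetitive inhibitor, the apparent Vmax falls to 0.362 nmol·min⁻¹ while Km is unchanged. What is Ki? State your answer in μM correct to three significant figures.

7.31 μM

Noncompetitive: Vmax,app = Vmax/α with α = 1 + [I]/Ki.
α = Vmax/Vmax,app = 2.12/0.362 = 5.856.
Ki = [I]/(α − 1) = 35.5/4.856 = 7.31 μM.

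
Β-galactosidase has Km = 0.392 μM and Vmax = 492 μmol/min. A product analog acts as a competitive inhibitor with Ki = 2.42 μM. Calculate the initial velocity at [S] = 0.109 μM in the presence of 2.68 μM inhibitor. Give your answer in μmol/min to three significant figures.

57.3 μmol/min

With α = 1 + [I]/Ki = 1 + 2.68/2.42 = 2.107, the competitive rate law is v = Vmax[S] / (αKm + [S]).
v = 492×0.109 / (2.107×0.392 + 0.109) = 53.63/0.9351 = 57.3 μmol/min.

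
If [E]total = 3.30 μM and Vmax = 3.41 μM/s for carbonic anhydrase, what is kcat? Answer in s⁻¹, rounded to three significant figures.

kcat = Vmax/[E]total = 3.41 μM/s / 3.30 μM = 1.03 s⁻¹.

1.03 s⁻¹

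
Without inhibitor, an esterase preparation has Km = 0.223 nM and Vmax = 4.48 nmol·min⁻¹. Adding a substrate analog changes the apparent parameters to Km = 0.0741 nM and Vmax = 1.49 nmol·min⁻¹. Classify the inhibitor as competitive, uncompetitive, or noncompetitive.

uncompetitive

Both Km and Vmax decrease by the same factor (~3.01-fold) — characteristic of uncompetitive inhibition.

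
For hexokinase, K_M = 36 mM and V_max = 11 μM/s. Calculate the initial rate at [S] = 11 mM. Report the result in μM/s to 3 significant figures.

v = Vmax·[S]/(Km + [S]) = 11 × 11 / (36 + 11)
  = 121.0 / 47.00 = 2.57 μM/s.

2.57 μM/s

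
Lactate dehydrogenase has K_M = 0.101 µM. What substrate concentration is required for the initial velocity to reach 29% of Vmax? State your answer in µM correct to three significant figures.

0.0413 µM

v/Vmax = [S]/(Km+[S]) = 0.29, so [S] = Km·0.29/(1 − 0.29) = 0.101 × 0.4085.
[S] = 0.0413 µM.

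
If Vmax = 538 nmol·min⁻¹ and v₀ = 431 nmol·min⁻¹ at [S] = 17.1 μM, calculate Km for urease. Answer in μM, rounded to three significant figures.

From v = Vmax[S]/(Km+[S]), Km = [S](Vmax − v)/v.
Km = 17.1 × (538 − 431) / 431 = 1830/431 = 4.25 μM.

4.25 μM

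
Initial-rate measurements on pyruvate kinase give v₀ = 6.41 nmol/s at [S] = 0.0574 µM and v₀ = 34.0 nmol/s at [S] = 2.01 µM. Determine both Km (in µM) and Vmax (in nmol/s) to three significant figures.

Km = 0.291 µM; Vmax = 38.9 nmol/s

From v = Vmax[S]/(Km+[S]), each point gives Vmax = v(Km+[S])/[S].
Equating: 6.41(Km+0.0574)/0.0574 = 34.0(Km+2.01)/2.01.
111.7·Km + 6.41 = 16.92·Km + 34.0, so (111.7 − 16.92)·Km = 34.0 − 6.41.
Km = 27.59/94.76 = 0.291 µM; then Vmax = 6.41(0.291+0.0574)/0.0574 = 38.9 nmol/s.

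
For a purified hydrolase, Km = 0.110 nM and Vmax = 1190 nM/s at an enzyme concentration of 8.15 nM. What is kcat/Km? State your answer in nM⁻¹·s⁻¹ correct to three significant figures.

kcat = Vmax/[E]total = 1190/8.15 = 146 s⁻¹.
kcat/Km = 146/0.110 = 1330 nM⁻¹·s⁻¹.

1330 nM⁻¹·s⁻¹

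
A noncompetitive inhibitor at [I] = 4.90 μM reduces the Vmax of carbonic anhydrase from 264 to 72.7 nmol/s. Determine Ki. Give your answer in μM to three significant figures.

1.86 μM

Noncompetitive: Vmax,app = Vmax/α with α = 1 + [I]/Ki.
α = Vmax/Vmax,app = 264/72.7 = 3.631.
Since α = 1 + [I]/Ki, [I]/Ki = 3.631 − 1 = 2.631 and Ki = 4.90/2.631 = 1.86 μM.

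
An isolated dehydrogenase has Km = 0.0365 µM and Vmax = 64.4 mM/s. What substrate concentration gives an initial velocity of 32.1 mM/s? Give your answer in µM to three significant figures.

Rearranging v = Vmax[S]/(Km+[S]) gives [S] = Km·v/(Vmax − v).
[S] = 0.0365 × 32.1 / (64.4 − 32.1) = 1.172/32.30 = 0.0363 µM.

0.0363 µM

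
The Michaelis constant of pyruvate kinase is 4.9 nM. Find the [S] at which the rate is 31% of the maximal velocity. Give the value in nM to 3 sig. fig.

v/Vmax = [S]/(Km+[S]) = 0.31, so [S] = Km·0.31/(1 − 0.31) = 4.9 × 0.4493.
[S] = 2.20 nM.

2.20 nM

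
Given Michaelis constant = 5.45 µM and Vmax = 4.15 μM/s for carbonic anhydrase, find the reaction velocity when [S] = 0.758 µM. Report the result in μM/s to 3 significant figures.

[S]/(Km+[S]) = 0.758/6.208 = 0.1221, the fractional saturation.
v = 0.1221 × Vmax = 0.1221 × 4.15 = 0.507 μM/s.

0.507 μM/s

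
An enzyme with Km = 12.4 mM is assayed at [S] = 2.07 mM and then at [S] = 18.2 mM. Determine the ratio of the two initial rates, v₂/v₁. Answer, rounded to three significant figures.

4.16

The fractional saturations are [S]/(Km+[S]) = 2.07/14.47 = 0.1431 and 18.2/30.60 = 0.5948.
v₂/v₁ is just their ratio: 0.5948/0.1431 = 4.16.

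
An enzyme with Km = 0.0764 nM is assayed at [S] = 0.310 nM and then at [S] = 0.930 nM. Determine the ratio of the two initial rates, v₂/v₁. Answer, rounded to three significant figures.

1.15

The fractional saturations are [S]/(Km+[S]) = 0.310/0.3864 = 0.8023 and 0.930/1.006 = 0.9241.
v₂/v₁ is just their ratio: 0.9241/0.8023 = 1.15.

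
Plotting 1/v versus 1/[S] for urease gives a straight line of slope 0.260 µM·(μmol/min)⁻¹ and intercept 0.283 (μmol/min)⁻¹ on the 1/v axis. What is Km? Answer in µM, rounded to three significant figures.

y-intercept = 1/Vmax ⇒ Vmax = 3.53 μmol/min; slope = Km/Vmax ⇒ Km = slope × Vmax.
Km = 0.260 × 3.53 = 0.919 µM.

0.919 µM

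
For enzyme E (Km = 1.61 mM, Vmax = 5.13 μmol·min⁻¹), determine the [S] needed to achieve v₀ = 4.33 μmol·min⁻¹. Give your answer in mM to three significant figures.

The required fractional saturation is v/Vmax = 4.33/5.13 = 0.8441.
Then [S]/(Km+[S]) = 0.8441 ⇒ [S] = 1.61 × 0.8441/(1 − 0.8441) = 8.71 mM.

8.71 mM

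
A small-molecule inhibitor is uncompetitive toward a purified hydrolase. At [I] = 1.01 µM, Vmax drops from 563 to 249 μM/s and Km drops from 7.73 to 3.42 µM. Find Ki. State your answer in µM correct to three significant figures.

Uncompetitive: Vmax,app = Vmax/α (and Km,app = Km/α) with α = 1 + [I]/Ki.
α = Vmax/Vmax,app = 563/249 = 2.261.
Ki = [I]/(α − 1) = 1.01/1.261 = 0.801 µM.

0.801 µM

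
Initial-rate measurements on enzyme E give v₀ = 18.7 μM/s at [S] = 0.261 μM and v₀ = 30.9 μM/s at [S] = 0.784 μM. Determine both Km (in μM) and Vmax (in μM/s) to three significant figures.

Km = 0.378 μM; Vmax = 45.8 μM/s

In reciprocal form, 1/v = (Km/Vmax)·(1/[S]) + 1/Vmax. The two points give (1/[S], 1/v) = (3.831, 0.05348) and (1.276, 0.03236).
Slope = (0.05348 − 0.03236)/(3.831 − 1.276) = 0.008261; intercept = 0.05348 − 0.008261×3.831 = 0.02183.
Vmax = 1/intercept = 45.8 μM/s; Km = slope × Vmax = 0.008261 × 45.8 = 0.378 μM.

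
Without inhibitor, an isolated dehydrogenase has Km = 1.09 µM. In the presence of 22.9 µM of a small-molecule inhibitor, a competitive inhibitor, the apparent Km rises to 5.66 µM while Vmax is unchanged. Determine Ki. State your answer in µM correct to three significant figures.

Competitive: Km,app = α·Km with α = 1 + [I]/Ki.
α = Km,app/Km = 5.66/1.09 = 5.193.
Since α = 1 + [I]/Ki, [I]/Ki = 5.193 − 1 = 4.193 and Ki = 22.9/4.193 = 5.46 µM.

5.46 µM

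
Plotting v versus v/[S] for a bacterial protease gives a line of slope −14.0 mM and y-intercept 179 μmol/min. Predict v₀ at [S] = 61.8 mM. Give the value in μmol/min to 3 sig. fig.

In the Eadie–Hofstee form v = Vmax − Km·(v/[S]), the slope is −Km and the intercept is Vmax, so Km = 14.0 mM and Vmax = 179 μmol/min.
v = 179 × 61.8/(14.0 + 61.8) = 146 μmol/min.

146 μmol/min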